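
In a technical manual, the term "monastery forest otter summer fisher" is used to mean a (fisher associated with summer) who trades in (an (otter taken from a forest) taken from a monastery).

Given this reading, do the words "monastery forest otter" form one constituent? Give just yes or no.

The paraphrase groups the words so that "monastery forest otter" is one unit: it corresponds to a single parenthesized sub-phrase.
The full structure is [[monastery [forest otter]] [summer fisher]], in which [monastery forest otter] is a constituent.

yes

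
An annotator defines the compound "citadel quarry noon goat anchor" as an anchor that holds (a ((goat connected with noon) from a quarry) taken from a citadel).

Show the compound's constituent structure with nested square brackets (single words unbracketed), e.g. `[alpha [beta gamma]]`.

[[citadel [quarry [noon goat]]] anchor]

Whole compound: head "anchor", modifier "citadel quarry noon goat".
Inside "citadel quarry noon goat": head "goat" (specifically "quarry noon goat"), modifier "citadel".
Inside "quarry noon goat": head "goat" (specifically "noon goat"), modifier "quarry".
Inside "noon goat": head "goat", modifier "noon".
Putting it together: [[citadel [quarry [noon goat]]] anchor].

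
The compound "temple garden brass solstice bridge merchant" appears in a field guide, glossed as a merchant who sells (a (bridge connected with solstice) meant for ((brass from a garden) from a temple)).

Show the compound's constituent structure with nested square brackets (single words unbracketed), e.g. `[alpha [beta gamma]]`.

[[[temple [garden brass]] [solstice bridge]] merchant]

The outermost head in the paraphrase is "merchant", modified by "temple garden brass solstice bridge".
Within "temple garden brass solstice bridge", the head is "bridge" (specifically "solstice bridge") and the modifier is "temple garden brass".
Within "temple garden brass", the head is "brass" (specifically "garden brass") and the modifier is "temple".
Within "garden brass", the head is "brass" and the modifier is "garden".
Within "solstice bridge", the head is "bridge" and the modifier is "solstice".
Assembled: [[[temple [garden brass]] [solstice bridge]] merchant].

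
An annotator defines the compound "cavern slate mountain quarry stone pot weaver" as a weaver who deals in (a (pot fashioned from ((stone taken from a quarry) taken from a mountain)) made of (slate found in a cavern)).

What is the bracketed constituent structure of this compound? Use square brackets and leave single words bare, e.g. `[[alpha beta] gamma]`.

[[[cavern slate] [[mountain [quarry stone]] pot]] weaver]

Overall it is a kind of weaver; the modifier is "cavern slate mountain quarry stone pot".
Inside "cavern slate mountain quarry stone pot": head "pot" (specifically "mountain quarry stone pot"), modifier "cavern slate".
Inside "cavern slate": head "slate", modifier "cavern".
Inside "mountain quarry stone pot": head "pot", modifier "mountain quarry stone".
Inside "mountain quarry stone": head "stone" (specifically "quarry stone"), modifier "mountain".
Inside "quarry stone": head "stone", modifier "quarry".
Assembled: [[[cavern slate] [[mountain [quarry stone]] pot]] weaver].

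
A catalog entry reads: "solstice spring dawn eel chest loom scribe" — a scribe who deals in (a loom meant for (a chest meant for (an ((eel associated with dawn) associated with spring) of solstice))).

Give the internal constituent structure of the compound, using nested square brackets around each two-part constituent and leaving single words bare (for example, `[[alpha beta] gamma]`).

At the top level: head "scribe"; modifier "solstice spring dawn eel chest loom".
Within "solstice spring dawn eel chest loom", the head is "loom" and the modifier is "solstice spring dawn eel chest".
Within "solstice spring dawn eel chest", the head is "chest" and the modifier is "solstice spring dawn eel".
Within "solstice spring dawn eel", the head is "eel" (specifically "spring dawn eel") and the modifier is "solstice".
Within "spring dawn eel", the head is "eel" (specifically "dawn eel") and the modifier is "spring".
Within "dawn eel", the head is "eel" and the modifier is "dawn".
Assembled: [[[[solstice [spring [dawn eel]]] chest] loom] scribe].

[[[[solstice [spring [dawn eel]]] chest] loom] scribe]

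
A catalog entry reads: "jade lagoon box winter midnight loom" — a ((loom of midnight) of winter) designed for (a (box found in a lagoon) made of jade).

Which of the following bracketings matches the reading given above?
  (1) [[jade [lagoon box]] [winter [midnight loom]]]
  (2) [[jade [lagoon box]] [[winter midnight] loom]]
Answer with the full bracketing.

[[jade [lagoon box]] [winter [midnight loom]]]

The paraphrase's head is the "loom" part ("winter midnight loom"); its modifier is "jade lagoon box".
That top-level split, carried through the inner groups, gives [[jade [lagoon box]] [winter [midnight loom]]].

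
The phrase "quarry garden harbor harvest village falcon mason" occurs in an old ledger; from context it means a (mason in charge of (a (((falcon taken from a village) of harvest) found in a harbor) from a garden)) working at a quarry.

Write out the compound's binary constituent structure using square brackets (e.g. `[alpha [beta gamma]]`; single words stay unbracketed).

At the top level: head "mason" (specifically "garden harbor harvest village falcon mason"); modifier "quarry".
Within "garden harbor harvest village falcon mason", the head is "mason" and the modifier is "garden harbor harvest village falcon".
Within "garden harbor harvest village falcon", the head is "falcon" (specifically "harbor harvest village falcon") and the modifier is "garden".
Within "harbor harvest village falcon", the head is "falcon" (specifically "harvest village falcon") and the modifier is "harbor".
Within "harvest village falcon", the head is "falcon" (specifically "village falcon") and the modifier is "harvest".
Within "village falcon", the head is "falcon" and the modifier is "village".
Putting it together: [quarry [[garden [harbor [harvest [village falcon]]]] mason]].

[quarry [[garden [harbor [harvest [village falcon]]]] mason]]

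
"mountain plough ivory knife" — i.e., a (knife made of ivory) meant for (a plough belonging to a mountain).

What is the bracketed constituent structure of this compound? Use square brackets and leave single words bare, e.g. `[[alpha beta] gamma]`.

The outermost head in the paraphrase is "knife" (specifically "ivory knife"), modified by "mountain plough".
Within "mountain plough", the head is "plough" and the modifier is "mountain".
Within "ivory knife", the head is "knife" and the modifier is "ivory".
Putting it together: [[mountain plough] [ivory knife]].

[[mountain plough] [ivory knife]]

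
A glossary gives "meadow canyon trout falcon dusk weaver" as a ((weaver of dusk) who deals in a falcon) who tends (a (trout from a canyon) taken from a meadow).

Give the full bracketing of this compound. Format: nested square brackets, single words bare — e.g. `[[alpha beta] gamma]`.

[[meadow [canyon trout]] [falcon [dusk weaver]]]

At the top level: head "weaver" (specifically "falcon dusk weaver"); modifier "meadow canyon trout".
Inside "meadow canyon trout": head "trout" (specifically "canyon trout"), modifier "meadow".
Inside "canyon trout": head "trout", modifier "canyon".
Inside "falcon dusk weaver": head "weaver" (specifically "dusk weaver"), modifier "falcon".
Inside "dusk weaver": head "weaver", modifier "dusk".
Putting it together: [[meadow [canyon trout]] [falcon [dusk weaver]]].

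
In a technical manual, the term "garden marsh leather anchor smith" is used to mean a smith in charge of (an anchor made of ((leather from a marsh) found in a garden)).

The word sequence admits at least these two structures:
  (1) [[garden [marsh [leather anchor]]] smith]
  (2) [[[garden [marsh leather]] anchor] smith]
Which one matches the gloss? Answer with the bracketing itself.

[[[garden [marsh leather]] anchor] smith]

The paraphrase's head is the "smith" part ("smith"); its modifier is "garden marsh leather anchor".
That top-level split, carried through the inner groups, gives [[[garden [marsh leather]] anchor] smith].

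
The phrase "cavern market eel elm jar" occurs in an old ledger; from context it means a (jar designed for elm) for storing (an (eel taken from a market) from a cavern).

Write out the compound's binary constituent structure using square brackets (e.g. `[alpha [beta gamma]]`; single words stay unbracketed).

Whole compound: head "jar" (specifically "elm jar"), modifier "cavern market eel".
Inside "cavern market eel": head "eel" (specifically "market eel"), modifier "cavern".
Inside "market eel": head "eel", modifier "market".
Inside "elm jar": head "jar", modifier "elm".
Assembled: [[cavern [market eel]] [elm jar]].

[[cavern [market eel]] [elm jar]]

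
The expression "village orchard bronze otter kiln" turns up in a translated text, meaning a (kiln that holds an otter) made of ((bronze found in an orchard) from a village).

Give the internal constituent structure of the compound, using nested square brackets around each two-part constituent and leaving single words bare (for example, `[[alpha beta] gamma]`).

[[village [orchard bronze]] [otter kiln]]

The outermost head in the paraphrase is "kiln" (specifically "otter kiln"), modified by "village orchard bronze".
"village orchard bronze" → head "bronze" (specifically "orchard bronze"), modifier "village".
"orchard bronze" → head "bronze", modifier "orchard".
"otter kiln" → head "kiln", modifier "otter".
So the structure is [[village [orchard bronze]] [otter kiln]].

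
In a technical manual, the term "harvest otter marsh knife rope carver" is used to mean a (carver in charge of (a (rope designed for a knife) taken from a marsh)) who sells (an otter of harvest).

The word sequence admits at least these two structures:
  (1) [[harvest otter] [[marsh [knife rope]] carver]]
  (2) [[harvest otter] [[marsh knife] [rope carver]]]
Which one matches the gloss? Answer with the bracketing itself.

[[harvest otter] [[marsh [knife rope]] carver]]

The paraphrase's head is the "carver" part ("marsh knife rope carver"); its modifier is "harvest otter".
That top-level split, carried through the inner groups, gives [[harvest otter] [[marsh [knife rope]] carver]].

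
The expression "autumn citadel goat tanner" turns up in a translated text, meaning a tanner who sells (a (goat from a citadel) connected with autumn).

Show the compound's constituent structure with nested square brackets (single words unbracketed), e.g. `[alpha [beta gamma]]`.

[[autumn [citadel goat]] tanner]

The outermost head in the paraphrase is "tanner", modified by "autumn citadel goat".
Inside "autumn citadel goat": head "goat" (specifically "citadel goat"), modifier "autumn".
Inside "citadel goat": head "goat", modifier "citadel".
Assembled: [[autumn [citadel goat]] tanner].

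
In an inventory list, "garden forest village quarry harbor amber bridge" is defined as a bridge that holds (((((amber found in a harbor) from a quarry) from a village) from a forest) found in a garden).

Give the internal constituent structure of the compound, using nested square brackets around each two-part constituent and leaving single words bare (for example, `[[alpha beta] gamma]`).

At the top level: head "bridge"; modifier "garden forest village quarry harbor amber".
"garden forest village quarry harbor amber" → head "amber" (specifically "forest village quarry harbor amber"), modifier "garden".
"forest village quarry harbor amber" → head "amber" (specifically "village quarry harbor amber"), modifier "forest".
"village quarry harbor amber" → head "amber" (specifically "quarry harbor amber"), modifier "village".
"quarry harbor amber" → head "amber" (specifically "harbor amber"), modifier "quarry".
"harbor amber" → head "amber", modifier "harbor".
Putting it together: [[garden [forest [village [quarry [harbor amber]]]]] bridge].

[[garden [forest [village [quarry [harbor amber]]]]] bridge]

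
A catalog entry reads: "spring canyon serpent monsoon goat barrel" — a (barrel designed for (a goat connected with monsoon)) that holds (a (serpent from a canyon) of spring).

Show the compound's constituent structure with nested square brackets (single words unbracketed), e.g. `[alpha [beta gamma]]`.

The outermost head in the paraphrase is "barrel" (specifically "monsoon goat barrel"), modified by "spring canyon serpent".
Inside "spring canyon serpent": head "serpent" (specifically "canyon serpent"), modifier "spring".
Inside "canyon serpent": head "serpent", modifier "canyon".
Inside "monsoon goat barrel": head "barrel", modifier "monsoon goat".
Inside "monsoon goat": head "goat", modifier "monsoon".
Putting it together: [[spring [canyon serpent]] [[monsoon goat] barrel]].

[[spring [canyon serpent]] [[monsoon goat] barrel]]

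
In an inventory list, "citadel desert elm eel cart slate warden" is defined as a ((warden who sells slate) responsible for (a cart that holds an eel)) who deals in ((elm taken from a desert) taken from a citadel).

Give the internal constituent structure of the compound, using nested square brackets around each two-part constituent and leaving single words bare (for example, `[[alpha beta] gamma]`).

The outermost head in the paraphrase is "warden" (specifically "eel cart slate warden"), modified by "citadel desert elm".
Inside "citadel desert elm": head "elm" (specifically "desert elm"), modifier "citadel".
Inside "desert elm": head "elm", modifier "desert".
Inside "eel cart slate warden": head "warden" (specifically "slate warden"), modifier "eel cart".
Inside "eel cart": head "cart", modifier "eel".
Inside "slate warden": head "warden", modifier "slate".
Assembled: [[citadel [desert elm]] [[eel cart] [slate warden]]].

[[citadel [desert elm]] [[eel cart] [slate warden]]]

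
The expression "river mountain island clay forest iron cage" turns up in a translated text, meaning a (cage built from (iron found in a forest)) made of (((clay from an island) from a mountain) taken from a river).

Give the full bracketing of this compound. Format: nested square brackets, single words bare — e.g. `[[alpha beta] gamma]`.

[[river [mountain [island clay]]] [[forest iron] cage]]

Whole compound: head "cage" (specifically "forest iron cage"), modifier "river mountain island clay".
Inside "river mountain island clay": head "clay" (specifically "mountain island clay"), modifier "river".
Inside "mountain island clay": head "clay" (specifically "island clay"), modifier "mountain".
Inside "island clay": head "clay", modifier "island".
Inside "forest iron cage": head "cage", modifier "forest iron".
Inside "forest iron": head "iron", modifier "forest".
So the structure is [[river [mountain [island clay]]] [[forest iron] cage]].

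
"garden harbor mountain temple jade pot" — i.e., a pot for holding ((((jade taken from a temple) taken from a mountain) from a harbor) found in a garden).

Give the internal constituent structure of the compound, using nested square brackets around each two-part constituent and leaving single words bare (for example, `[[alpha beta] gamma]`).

The outermost head in the paraphrase is "pot", modified by "garden harbor mountain temple jade".
Within "garden harbor mountain temple jade", the head is "jade" (specifically "harbor mountain temple jade") and the modifier is "garden".
Within "harbor mountain temple jade", the head is "jade" (specifically "mountain temple jade") and the modifier is "harbor".
Within "mountain temple jade", the head is "jade" (specifically "temple jade") and the modifier is "mountain".
Within "temple jade", the head is "jade" and the modifier is "temple".
Assembled: [[garden [harbor [mountain [temple jade]]]] pot].

[[garden [harbor [mountain [temple jade]]]] pot]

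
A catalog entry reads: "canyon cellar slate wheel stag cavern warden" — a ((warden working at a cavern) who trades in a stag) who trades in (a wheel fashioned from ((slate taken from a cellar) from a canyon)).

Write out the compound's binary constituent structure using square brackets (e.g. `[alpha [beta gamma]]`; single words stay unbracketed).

Overall it is a kind of warden (specifically "stag cavern warden"); the modifier is "canyon cellar slate wheel".
Inside "canyon cellar slate wheel": head "wheel", modifier "canyon cellar slate".
Inside "canyon cellar slate": head "slate" (specifically "cellar slate"), modifier "canyon".
Inside "cellar slate": head "slate", modifier "cellar".
Inside "stag cavern warden": head "warden" (specifically "cavern warden"), modifier "stag".
Inside "cavern warden": head "warden", modifier "cavern".
So the structure is [[[canyon [cellar slate]] wheel] [stag [cavern warden]]].

[[[canyon [cellar slate]] wheel] [stag [cavern warden]]]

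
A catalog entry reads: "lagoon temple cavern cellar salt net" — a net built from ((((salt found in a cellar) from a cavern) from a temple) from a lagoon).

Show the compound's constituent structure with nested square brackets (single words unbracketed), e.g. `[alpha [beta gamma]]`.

Overall it is a kind of net; the modifier is "lagoon temple cavern cellar salt".
"lagoon temple cavern cellar salt" → head "salt" (specifically "temple cavern cellar salt"), modifier "lagoon".
"temple cavern cellar salt" → head "salt" (specifically "cavern cellar salt"), modifier "temple".
"cavern cellar salt" → head "salt" (specifically "cellar salt"), modifier "cavern".
"cellar salt" → head "salt", modifier "cellar".
Putting it together: [[lagoon [temple [cavern [cellar salt]]]] net].

[[lagoon [temple [cavern [cellar salt]]]] net]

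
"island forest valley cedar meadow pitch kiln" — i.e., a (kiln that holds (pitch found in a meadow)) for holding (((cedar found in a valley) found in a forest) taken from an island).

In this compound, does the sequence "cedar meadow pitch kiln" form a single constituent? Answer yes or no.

no

The top-level split is [island forest valley cedar] [meadow pitch kiln]; the full structure is [[island [forest [valley cedar]]] [[meadow pitch] kiln]].
"cedar meadow pitch kiln" straddles a constituent boundary, so it is not a single unit.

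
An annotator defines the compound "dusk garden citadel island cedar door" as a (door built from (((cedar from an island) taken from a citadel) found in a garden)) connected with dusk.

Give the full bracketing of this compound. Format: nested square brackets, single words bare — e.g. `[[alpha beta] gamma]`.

The outermost head in the paraphrase is "door" (specifically "garden citadel island cedar door"), modified by "dusk".
Within "garden citadel island cedar door", the head is "door" and the modifier is "garden citadel island cedar".
Within "garden citadel island cedar", the head is "cedar" (specifically "citadel island cedar") and the modifier is "garden".
Within "citadel island cedar", the head is "cedar" (specifically "island cedar") and the modifier is "citadel".
Within "island cedar", the head is "cedar" and the modifier is "island".
So the structure is [dusk [[garden [citadel [island cedar]]] door]].

[dusk [[garden [citadel [island cedar]]] door]]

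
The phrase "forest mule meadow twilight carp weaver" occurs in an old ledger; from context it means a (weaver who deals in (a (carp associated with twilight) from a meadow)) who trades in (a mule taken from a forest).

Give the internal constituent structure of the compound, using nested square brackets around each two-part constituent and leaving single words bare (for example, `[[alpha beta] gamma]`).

At the top level: head "weaver" (specifically "meadow twilight carp weaver"); modifier "forest mule".
Within "forest mule", the head is "mule" and the modifier is "forest".
Within "meadow twilight carp weaver", the head is "weaver" and the modifier is "meadow twilight carp".
Within "meadow twilight carp", the head is "carp" (specifically "twilight carp") and the modifier is "meadow".
Within "twilight carp", the head is "carp" and the modifier is "twilight".
Putting it together: [[forest mule] [[meadow [twilight carp]] weaver]].

[[forest mule] [[meadow [twilight carp]] weaver]]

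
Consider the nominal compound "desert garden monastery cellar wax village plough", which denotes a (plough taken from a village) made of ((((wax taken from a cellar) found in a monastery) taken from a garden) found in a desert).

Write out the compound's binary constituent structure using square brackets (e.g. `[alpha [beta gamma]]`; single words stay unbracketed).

[[desert [garden [monastery [cellar wax]]]] [village plough]]

At the top level: head "plough" (specifically "village plough"); modifier "desert garden monastery cellar wax".
Within "desert garden monastery cellar wax", the head is "wax" (specifically "garden monastery cellar wax") and the modifier is "desert".
Within "garden monastery cellar wax", the head is "wax" (specifically "monastery cellar wax") and the modifier is "garden".
Within "monastery cellar wax", the head is "wax" (specifically "cellar wax") and the modifier is "monastery".
Within "cellar wax", the head is "wax" and the modifier is "cellar".
Within "village plough", the head is "plough" and the modifier is "village".
Assembled: [[desert [garden [monastery [cellar wax]]]] [village plough]].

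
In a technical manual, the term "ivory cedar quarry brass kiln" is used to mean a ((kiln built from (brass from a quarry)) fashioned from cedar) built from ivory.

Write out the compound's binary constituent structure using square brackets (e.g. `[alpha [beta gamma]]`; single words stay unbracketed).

[ivory [cedar [[quarry brass] kiln]]]

At the top level: head "kiln" (specifically "cedar quarry brass kiln"); modifier "ivory".
Inside "cedar quarry brass kiln": head "kiln" (specifically "quarry brass kiln"), modifier "cedar".
Inside "quarry brass kiln": head "kiln", modifier "quarry brass".
Inside "quarry brass": head "brass", modifier "quarry".
Assembled: [ivory [cedar [[quarry brass] kiln]]].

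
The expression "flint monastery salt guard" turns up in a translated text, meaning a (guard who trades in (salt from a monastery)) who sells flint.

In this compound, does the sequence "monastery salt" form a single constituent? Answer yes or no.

The paraphrase groups the words so that "monastery salt" is one unit: it corresponds to a single parenthesized sub-phrase.
The full structure is [flint [[monastery salt] guard]], in which [monastery salt] is a constituent.

yes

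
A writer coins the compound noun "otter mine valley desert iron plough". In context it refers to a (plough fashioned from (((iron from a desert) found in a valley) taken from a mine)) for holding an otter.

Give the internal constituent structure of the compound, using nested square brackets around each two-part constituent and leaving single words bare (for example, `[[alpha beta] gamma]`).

At the top level: head "plough" (specifically "mine valley desert iron plough"); modifier "otter".
Within "mine valley desert iron plough", the head is "plough" and the modifier is "mine valley desert iron".
Within "mine valley desert iron", the head is "iron" (specifically "valley desert iron") and the modifier is "mine".
Within "valley desert iron", the head is "iron" (specifically "desert iron") and the modifier is "valley".
Within "desert iron", the head is "iron" and the modifier is "desert".
Putting it together: [otter [[mine [valley [desert iron]]] plough]].

[otter [[mine [valley [desert iron]]] plough]]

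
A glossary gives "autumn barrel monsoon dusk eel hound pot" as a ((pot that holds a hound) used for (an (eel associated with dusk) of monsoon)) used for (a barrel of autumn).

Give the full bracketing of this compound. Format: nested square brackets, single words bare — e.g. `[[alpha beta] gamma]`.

Whole compound: head "pot" (specifically "monsoon dusk eel hound pot"), modifier "autumn barrel".
Within "autumn barrel", the head is "barrel" and the modifier is "autumn".
Within "monsoon dusk eel hound pot", the head is "pot" (specifically "hound pot") and the modifier is "monsoon dusk eel".
Within "monsoon dusk eel", the head is "eel" (specifically "dusk eel") and the modifier is "monsoon".
Within "dusk eel", the head is "eel" and the modifier is "dusk".
Within "hound pot", the head is "pot" and the modifier is "hound".
So the structure is [[autumn barrel] [[monsoon [dusk eel]] [hound pot]]].

[[autumn barrel] [[monsoon [dusk eel]] [hound pot]]]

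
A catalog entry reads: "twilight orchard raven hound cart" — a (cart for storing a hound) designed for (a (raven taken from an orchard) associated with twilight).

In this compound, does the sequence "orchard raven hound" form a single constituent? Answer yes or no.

The top-level split is [twilight orchard raven] [hound cart]; the full structure is [[twilight [orchard raven]] [hound cart]].
"orchard raven hound" straddles a constituent boundary, so it is not a single unit.

no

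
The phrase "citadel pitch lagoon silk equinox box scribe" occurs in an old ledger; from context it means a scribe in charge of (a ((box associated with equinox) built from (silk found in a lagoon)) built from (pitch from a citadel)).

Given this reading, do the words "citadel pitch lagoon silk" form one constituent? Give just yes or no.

The top-level split is [citadel pitch lagoon silk equinox box] [scribe]; the full structure is [[[citadel pitch] [[lagoon silk] [equinox box]]] scribe].
"citadel pitch lagoon silk" straddles a constituent boundary, so it is not a single unit.

no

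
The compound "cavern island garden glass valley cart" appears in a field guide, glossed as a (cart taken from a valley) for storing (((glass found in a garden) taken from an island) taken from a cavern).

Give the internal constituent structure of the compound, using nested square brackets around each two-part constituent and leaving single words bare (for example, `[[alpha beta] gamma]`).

[[cavern [island [garden glass]]] [valley cart]]

The outermost head in the paraphrase is "cart" (specifically "valley cart"), modified by "cavern island garden glass".
Within "cavern island garden glass", the head is "glass" (specifically "island garden glass") and the modifier is "cavern".
Within "island garden glass", the head is "glass" (specifically "garden glass") and the modifier is "island".
Within "garden glass", the head is "glass" and the modifier is "garden".
Within "valley cart", the head is "cart" and the modifier is "valley".
So the structure is [[cavern [island [garden glass]]] [valley cart]].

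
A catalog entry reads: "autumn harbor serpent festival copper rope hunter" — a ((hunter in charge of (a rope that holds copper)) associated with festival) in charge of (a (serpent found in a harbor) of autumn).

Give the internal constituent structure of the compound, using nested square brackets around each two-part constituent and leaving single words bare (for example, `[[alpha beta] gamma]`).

[[autumn [harbor serpent]] [festival [[copper rope] hunter]]]

At the top level: head "hunter" (specifically "festival copper rope hunter"); modifier "autumn harbor serpent".
"autumn harbor serpent" → head "serpent" (specifically "harbor serpent"), modifier "autumn".
"harbor serpent" → head "serpent", modifier "harbor".
"festival copper rope hunter" → head "hunter" (specifically "copper rope hunter"), modifier "festival".
"copper rope hunter" → head "hunter", modifier "copper rope".
"copper rope" → head "rope", modifier "copper".
So the structure is [[autumn [harbor serpent]] [festival [[copper rope] hunter]]].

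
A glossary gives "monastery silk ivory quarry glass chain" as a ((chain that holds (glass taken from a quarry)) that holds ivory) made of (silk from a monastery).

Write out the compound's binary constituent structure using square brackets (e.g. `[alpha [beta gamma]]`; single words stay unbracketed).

[[monastery silk] [ivory [[quarry glass] chain]]]

Whole compound: head "chain" (specifically "ivory quarry glass chain"), modifier "monastery silk".
Within "monastery silk", the head is "silk" and the modifier is "monastery".
Within "ivory quarry glass chain", the head is "chain" (specifically "quarry glass chain") and the modifier is "ivory".
Within "quarry glass chain", the head is "chain" and the modifier is "quarry glass".
Within "quarry glass", the head is "glass" and the modifier is "quarry".
Putting it together: [[monastery silk] [ivory [[quarry glass] chain]]].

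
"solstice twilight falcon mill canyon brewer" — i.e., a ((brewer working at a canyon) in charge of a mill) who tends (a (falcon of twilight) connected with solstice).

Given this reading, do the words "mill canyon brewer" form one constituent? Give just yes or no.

yes

The paraphrase groups the words so that "mill canyon brewer" is one unit: it corresponds to a single parenthesized sub-phrase.
The full structure is [[solstice [twilight falcon]] [mill [canyon brewer]]], in which [mill canyon brewer] is a constituent.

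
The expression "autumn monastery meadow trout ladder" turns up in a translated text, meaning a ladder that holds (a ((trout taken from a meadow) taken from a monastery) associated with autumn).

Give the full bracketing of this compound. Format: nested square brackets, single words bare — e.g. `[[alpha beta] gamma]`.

Whole compound: head "ladder", modifier "autumn monastery meadow trout".
"autumn monastery meadow trout" → head "trout" (specifically "monastery meadow trout"), modifier "autumn".
"monastery meadow trout" → head "trout" (specifically "meadow trout"), modifier "monastery".
"meadow trout" → head "trout", modifier "meadow".
Assembled: [[autumn [monastery [meadow trout]]] ladder].

[[autumn [monastery [meadow trout]]] ladder]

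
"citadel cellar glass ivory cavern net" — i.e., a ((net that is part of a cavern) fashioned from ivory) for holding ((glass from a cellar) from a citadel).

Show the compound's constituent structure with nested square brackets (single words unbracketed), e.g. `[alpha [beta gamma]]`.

Whole compound: head "net" (specifically "ivory cavern net"), modifier "citadel cellar glass".
Inside "citadel cellar glass": head "glass" (specifically "cellar glass"), modifier "citadel".
Inside "cellar glass": head "glass", modifier "cellar".
Inside "ivory cavern net": head "net" (specifically "cavern net"), modifier "ivory".
Inside "cavern net": head "net", modifier "cavern".
So the structure is [[citadel [cellar glass]] [ivory [cavern net]]].

[[citadel [cellar glass]] [ivory [cavern net]]]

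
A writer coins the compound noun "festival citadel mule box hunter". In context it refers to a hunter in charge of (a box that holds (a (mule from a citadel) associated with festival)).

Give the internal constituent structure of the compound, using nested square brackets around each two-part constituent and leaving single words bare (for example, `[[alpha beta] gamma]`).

Overall it is a kind of hunter; the modifier is "festival citadel mule box".
Within "festival citadel mule box", the head is "box" and the modifier is "festival citadel mule".
Within "festival citadel mule", the head is "mule" (specifically "citadel mule") and the modifier is "festival".
Within "citadel mule", the head is "mule" and the modifier is "citadel".
Assembled: [[[festival [citadel mule]] box] hunter].

[[[festival [citadel mule]] box] hunter]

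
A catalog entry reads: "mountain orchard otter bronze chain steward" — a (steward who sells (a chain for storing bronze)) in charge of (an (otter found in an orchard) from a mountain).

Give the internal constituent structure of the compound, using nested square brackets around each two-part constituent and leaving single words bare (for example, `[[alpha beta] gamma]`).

Overall it is a kind of steward (specifically "bronze chain steward"); the modifier is "mountain orchard otter".
Within "mountain orchard otter", the head is "otter" (specifically "orchard otter") and the modifier is "mountain".
Within "orchard otter", the head is "otter" and the modifier is "orchard".
Within "bronze chain steward", the head is "steward" and the modifier is "bronze chain".
Within "bronze chain", the head is "chain" and the modifier is "bronze".
Assembled: [[mountain [orchard otter]] [[bronze chain] steward]].

[[mountain [orchard otter]] [[bronze chain] steward]]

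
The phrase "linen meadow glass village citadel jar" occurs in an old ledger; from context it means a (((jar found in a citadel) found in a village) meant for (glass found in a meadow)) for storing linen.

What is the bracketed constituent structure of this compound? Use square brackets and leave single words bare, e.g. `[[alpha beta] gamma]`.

[linen [[meadow glass] [village [citadel jar]]]]

Whole compound: head "jar" (specifically "meadow glass village citadel jar"), modifier "linen".
"meadow glass village citadel jar" → head "jar" (specifically "village citadel jar"), modifier "meadow glass".
"meadow glass" → head "glass", modifier "meadow".
"village citadel jar" → head "jar" (specifically "citadel jar"), modifier "village".
"citadel jar" → head "jar", modifier "citadel".
So the structure is [linen [[meadow glass] [village [citadel jar]]]].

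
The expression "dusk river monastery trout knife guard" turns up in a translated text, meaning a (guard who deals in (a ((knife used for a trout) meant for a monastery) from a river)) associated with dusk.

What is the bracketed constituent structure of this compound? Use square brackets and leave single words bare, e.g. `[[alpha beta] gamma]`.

[dusk [[river [monastery [trout knife]]] guard]]

At the top level: head "guard" (specifically "river monastery trout knife guard"); modifier "dusk".
"river monastery trout knife guard" → head "guard", modifier "river monastery trout knife".
"river monastery trout knife" → head "knife" (specifically "monastery trout knife"), modifier "river".
"monastery trout knife" → head "knife" (specifically "trout knife"), modifier "monastery".
"trout knife" → head "knife", modifier "trout".
So the structure is [dusk [[river [monastery [trout knife]]] guard]].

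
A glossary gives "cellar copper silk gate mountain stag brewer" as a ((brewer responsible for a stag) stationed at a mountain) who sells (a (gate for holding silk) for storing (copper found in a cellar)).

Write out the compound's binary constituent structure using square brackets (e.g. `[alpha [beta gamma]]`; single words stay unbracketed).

[[[cellar copper] [silk gate]] [mountain [stag brewer]]]

At the top level: head "brewer" (specifically "mountain stag brewer"); modifier "cellar copper silk gate".
Inside "cellar copper silk gate": head "gate" (specifically "silk gate"), modifier "cellar copper".
Inside "cellar copper": head "copper", modifier "cellar".
Inside "silk gate": head "gate", modifier "silk".
Inside "mountain stag brewer": head "brewer" (specifically "stag brewer"), modifier "mountain".
Inside "stag brewer": head "brewer", modifier "stag".
Assembled: [[[cellar copper] [silk gate]] [mountain [stag brewer]]].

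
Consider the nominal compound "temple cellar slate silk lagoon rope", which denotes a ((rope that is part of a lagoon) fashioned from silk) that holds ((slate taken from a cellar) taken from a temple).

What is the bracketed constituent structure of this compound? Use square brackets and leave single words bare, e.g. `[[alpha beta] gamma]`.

[[temple [cellar slate]] [silk [lagoon rope]]]

Overall it is a kind of rope (specifically "silk lagoon rope"); the modifier is "temple cellar slate".
Inside "temple cellar slate": head "slate" (specifically "cellar slate"), modifier "temple".
Inside "cellar slate": head "slate", modifier "cellar".
Inside "silk lagoon rope": head "rope" (specifically "lagoon rope"), modifier "silk".
Inside "lagoon rope": head "rope", modifier "lagoon".
Assembled: [[temple [cellar slate]] [silk [lagoon rope]]].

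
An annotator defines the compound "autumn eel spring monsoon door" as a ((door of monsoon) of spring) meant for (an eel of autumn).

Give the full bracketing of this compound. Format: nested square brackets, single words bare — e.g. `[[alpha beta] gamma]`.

[[autumn eel] [spring [monsoon door]]]

Overall it is a kind of door (specifically "spring monsoon door"); the modifier is "autumn eel".
Inside "autumn eel": head "eel", modifier "autumn".
Inside "spring monsoon door": head "door" (specifically "monsoon door"), modifier "spring".
Inside "monsoon door": head "door", modifier "monsoon".
Assembled: [[autumn eel] [spring [monsoon door]]].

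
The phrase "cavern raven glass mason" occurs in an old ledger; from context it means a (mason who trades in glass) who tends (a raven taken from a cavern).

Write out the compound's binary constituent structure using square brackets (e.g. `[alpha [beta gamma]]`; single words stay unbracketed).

At the top level: head "mason" (specifically "glass mason"); modifier "cavern raven".
Inside "cavern raven": head "raven", modifier "cavern".
Inside "glass mason": head "mason", modifier "glass".
Assembled: [[cavern raven] [glass mason]].

[[cavern raven] [glass mason]]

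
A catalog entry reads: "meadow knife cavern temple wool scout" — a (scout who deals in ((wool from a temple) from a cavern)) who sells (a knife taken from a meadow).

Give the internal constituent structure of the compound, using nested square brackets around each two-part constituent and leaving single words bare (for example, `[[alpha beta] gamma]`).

The outermost head in the paraphrase is "scout" (specifically "cavern temple wool scout"), modified by "meadow knife".
Within "meadow knife", the head is "knife" and the modifier is "meadow".
Within "cavern temple wool scout", the head is "scout" and the modifier is "cavern temple wool".
Within "cavern temple wool", the head is "wool" (specifically "temple wool") and the modifier is "cavern".
Within "temple wool", the head is "wool" and the modifier is "temple".
Assembled: [[meadow knife] [[cavern [temple wool]] scout]].

[[meadow knife] [[cavern [temple wool]] scout]]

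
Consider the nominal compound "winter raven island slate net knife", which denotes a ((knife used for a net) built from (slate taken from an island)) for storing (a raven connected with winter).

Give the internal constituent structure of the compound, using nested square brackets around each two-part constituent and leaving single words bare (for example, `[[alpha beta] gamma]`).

Overall it is a kind of knife (specifically "island slate net knife"); the modifier is "winter raven".
Inside "winter raven": head "raven", modifier "winter".
Inside "island slate net knife": head "knife" (specifically "net knife"), modifier "island slate".
Inside "island slate": head "slate", modifier "island".
Inside "net knife": head "knife", modifier "net".
Assembled: [[winter raven] [[island slate] [net knife]]].

[[winter raven] [[island slate] [net knife]]]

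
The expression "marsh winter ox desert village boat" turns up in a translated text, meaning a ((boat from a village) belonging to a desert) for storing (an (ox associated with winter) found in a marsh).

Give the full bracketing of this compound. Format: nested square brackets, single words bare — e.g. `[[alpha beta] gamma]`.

Whole compound: head "boat" (specifically "desert village boat"), modifier "marsh winter ox".
Inside "marsh winter ox": head "ox" (specifically "winter ox"), modifier "marsh".
Inside "winter ox": head "ox", modifier "winter".
Inside "desert village boat": head "boat" (specifically "village boat"), modifier "desert".
Inside "village boat": head "boat", modifier "village".
So the structure is [[marsh [winter ox]] [desert [village boat]]].

[[marsh [winter ox]] [desert [village boat]]]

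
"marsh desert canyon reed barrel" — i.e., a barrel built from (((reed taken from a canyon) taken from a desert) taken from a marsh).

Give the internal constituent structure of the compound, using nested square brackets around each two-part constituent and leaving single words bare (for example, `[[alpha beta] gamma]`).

[[marsh [desert [canyon reed]]] barrel]

At the top level: head "barrel"; modifier "marsh desert canyon reed".
Inside "marsh desert canyon reed": head "reed" (specifically "desert canyon reed"), modifier "marsh".
Inside "desert canyon reed": head "reed" (specifically "canyon reed"), modifier "desert".
Inside "canyon reed": head "reed", modifier "canyon".
Putting it together: [[marsh [desert [canyon reed]]] barrel].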